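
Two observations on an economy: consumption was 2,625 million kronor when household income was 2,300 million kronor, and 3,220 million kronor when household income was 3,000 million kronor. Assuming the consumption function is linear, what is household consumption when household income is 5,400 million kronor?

C = 5260

MPC = (3220 − 2625)/(3000 − 2300) = 595/700 = 0.85
a = 2625 − 0.85(2300) = 2625 − 1955 = 670
C = 670 + 0.85(5400) = 670 + 4590 = 5260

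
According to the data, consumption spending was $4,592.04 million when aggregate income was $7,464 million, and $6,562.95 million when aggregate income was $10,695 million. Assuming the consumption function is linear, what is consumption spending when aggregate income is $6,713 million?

MPC = (6562.95 − 4592.04)/(10695 − 7464) = 1970.91/3231 = 0.61
a = 4592.04 − 0.61(7464) = 4592.04 − 4553.04 = 39
C = 39 + 0.61(6713) = 39 + 4094.93 = 4133.93

C = 4133.93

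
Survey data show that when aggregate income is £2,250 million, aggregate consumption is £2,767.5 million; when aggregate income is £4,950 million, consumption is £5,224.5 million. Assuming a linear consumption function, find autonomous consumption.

MPC = ΔC/ΔY = (5224.5 − 2767.5)/(4950 − 2250) = 2457/2700 = 0.91
a = C − MPC·Y = 2767.5 − 0.91(2250) = 2767.5 − 2047.5 = 720

a = 720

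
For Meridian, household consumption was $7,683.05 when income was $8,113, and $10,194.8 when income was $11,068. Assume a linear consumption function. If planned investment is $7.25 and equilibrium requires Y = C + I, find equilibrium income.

Y = 5295

MPC = (10194.8 − 7683.05)/(11068 − 8113) = 2511.75/2955 = 0.85
a = 7683.05 − 0.85(8113) = 787
Equilibrium: Y = 787 + 0.85Y + 7.25
0.15Y = 794.25, so Y = 794.25/0.15 = 5295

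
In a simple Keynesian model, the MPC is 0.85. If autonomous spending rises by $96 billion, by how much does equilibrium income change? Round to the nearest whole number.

The multiplier is 1/(1 − MPC) = 1/0.15.
ΔY = 96/0.15 = 640.00 ≈ 640

ΔY ≈ 640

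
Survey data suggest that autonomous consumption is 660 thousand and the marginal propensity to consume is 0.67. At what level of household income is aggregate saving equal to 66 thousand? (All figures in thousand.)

Y = 2200

S = Y − C = -660 + 0.33Y
-660 + 0.33Y = 66, so 0.33Y = 726 and Y = 2200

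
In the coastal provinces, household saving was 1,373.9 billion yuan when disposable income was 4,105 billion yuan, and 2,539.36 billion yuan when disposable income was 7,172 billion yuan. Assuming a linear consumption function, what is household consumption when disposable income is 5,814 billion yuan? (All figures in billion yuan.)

MPS = ΔS/ΔY = (2539.36 − 1373.9)/(7172 − 4105) = 1165.46/3067 = 0.38
MPC = 1 − MPS = 0.62
Autonomous saving = 1373.9 − 0.38(4105) = -186, so a = 186
C = 186 + 0.62(5814) = 186 + 3604.68 = 3790.68

C = 3790.68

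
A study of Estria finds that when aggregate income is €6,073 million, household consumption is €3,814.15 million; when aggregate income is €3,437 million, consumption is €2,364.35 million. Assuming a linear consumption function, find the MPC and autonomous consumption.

MPC = ΔC/ΔY = (3814.15 − 2364.35)/(6073 − 3437) = 1449.8/2636 = 0.55
a = C − MPC·Y = 2364.35 − 0.55(3437) = 2364.35 − 1890.35 = 474

MPC = 0.55; a = 474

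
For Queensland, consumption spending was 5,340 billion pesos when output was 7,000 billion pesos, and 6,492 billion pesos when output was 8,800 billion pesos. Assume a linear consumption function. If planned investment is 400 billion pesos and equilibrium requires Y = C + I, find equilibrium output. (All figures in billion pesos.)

Y = 3500

MPC = (6492 − 5340)/(8800 − 7000) = 1152/1800 = 0.64
a = 5340 − 0.64(7000) = 860
Equilibrium: Y = 860 + 0.64Y + 400
0.36Y = 1260, so Y = 1260/0.36 = 3500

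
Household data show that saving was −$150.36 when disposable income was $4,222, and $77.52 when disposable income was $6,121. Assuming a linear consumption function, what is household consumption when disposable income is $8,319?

MPS = ΔS/ΔY = (77.52 − (-150.36))/(6121 − 4222) = 227.88/1899 = 0.12
MPC = 1 − MPS = 0.88
Autonomous saving = -150.36 − 0.12(4222) = -657, so a = 657
C = 657 + 0.88(8319) = 657 + 7320.72 = 7977.72

C = 7977.72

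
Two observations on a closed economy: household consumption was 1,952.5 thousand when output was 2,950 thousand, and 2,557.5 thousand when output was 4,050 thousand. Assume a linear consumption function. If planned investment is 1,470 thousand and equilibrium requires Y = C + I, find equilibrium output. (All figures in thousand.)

MPC = (2557.5 − 1952.5)/(4050 − 2950) = 605/1100 = 0.55
a = 1952.5 − 0.55(2950) = 330
Equilibrium: Y = 330 + 0.55Y + 1470
0.45Y = 1800, so Y = 1800/0.45 = 4000

Y = 4000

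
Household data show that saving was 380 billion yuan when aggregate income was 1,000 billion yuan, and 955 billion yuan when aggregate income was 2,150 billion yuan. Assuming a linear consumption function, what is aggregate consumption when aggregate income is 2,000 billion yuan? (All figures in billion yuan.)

C = 1120

MPS = ΔS/ΔY = (955 − 380)/(2150 − 1000) = 575/1150 = 0.5
MPC = 1 − MPS = 0.5
Autonomous saving = 380 − 0.5(1000) = -120, so a = 120
C = 120 + 0.5(2000) = 120 + 1000 = 1120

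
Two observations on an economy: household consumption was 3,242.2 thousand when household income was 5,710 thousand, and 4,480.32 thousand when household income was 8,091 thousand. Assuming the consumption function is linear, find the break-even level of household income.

Y = 568.75

MPC = (4480.32 − 3242.2)/(8091 − 5710) = 1238.12/2381 = 0.52
a = 3242.2 − 0.52(5710) = 3242.2 − 2969.2 = 273
Break-even: Y = a/(1−MPC) = 273/0.48 = 568.75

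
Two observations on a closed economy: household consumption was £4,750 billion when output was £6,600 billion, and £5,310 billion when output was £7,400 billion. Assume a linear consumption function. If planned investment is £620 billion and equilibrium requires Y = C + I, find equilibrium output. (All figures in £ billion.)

MPC = (5310 − 4750)/(7400 − 6600) = 560/800 = 0.7
a = 4750 − 0.7(6600) = 130
Equilibrium: Y = 130 + 0.7Y + 620
0.3Y = 750, so Y = 750/0.3 = 2500

Y = 2500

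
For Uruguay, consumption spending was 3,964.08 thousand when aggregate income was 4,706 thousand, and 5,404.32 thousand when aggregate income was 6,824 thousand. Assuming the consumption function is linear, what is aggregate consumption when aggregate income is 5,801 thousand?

C = 4708.68

MPC = (5404.32 − 3964.08)/(6824 − 4706) = 1440.24/2118 = 0.68
a = 3964.08 − 0.68(4706) = 3964.08 − 3200.08 = 764
C = 764 + 0.68(5801) = 764 + 3944.68 = 4708.68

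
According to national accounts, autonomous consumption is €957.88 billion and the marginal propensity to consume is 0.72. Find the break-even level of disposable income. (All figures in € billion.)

At break-even, C = Y: 957.88 + 0.72Y = Y
0.28Y = 957.88, so Y = 957.88/0.28 = 3421

Y = 3421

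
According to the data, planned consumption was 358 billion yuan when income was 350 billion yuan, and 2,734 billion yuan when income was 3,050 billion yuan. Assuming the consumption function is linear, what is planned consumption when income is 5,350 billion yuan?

C = 4758

MPC = (2734 − 358)/(3050 − 350) = 2376/2700 = 0.88
a = 358 − 0.88(350) = 358 − 308 = 50
C = 50 + 0.88(5350) = 50 + 4708 = 4758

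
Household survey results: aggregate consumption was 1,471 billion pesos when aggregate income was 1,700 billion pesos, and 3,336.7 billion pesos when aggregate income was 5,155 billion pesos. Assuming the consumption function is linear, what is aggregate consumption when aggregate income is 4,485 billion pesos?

MPC = (3336.7 − 1471)/(5155 − 1700) = 1865.7/3455 = 0.54
a = 1471 − 0.54(1700) = 1471 − 918 = 553
C = 553 + 0.54(4485) = 553 + 2421.9 = 2974.9

C = 2974.9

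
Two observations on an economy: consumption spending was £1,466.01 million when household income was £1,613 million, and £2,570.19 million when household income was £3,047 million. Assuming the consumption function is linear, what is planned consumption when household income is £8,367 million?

MPC = (2570.19 − 1466.01)/(3047 − 1613) = 1104.18/1434 = 0.77
a = 1466.01 − 0.77(1613) = 1466.01 − 1242.01 = 224
C = 224 + 0.77(8367) = 224 + 6442.59 = 6666.59

C = 6666.59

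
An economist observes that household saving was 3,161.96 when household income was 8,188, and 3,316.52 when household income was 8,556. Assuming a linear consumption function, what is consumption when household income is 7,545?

MPS = ΔS/ΔY = (3316.52 − 3161.96)/(8556 − 8188) = 154.56/368 = 0.42
MPC = 1 − MPS = 0.58
Autonomous saving = 3161.96 − 0.42(8188) = -277, so a = 277
C = 277 + 0.58(7545) = 277 + 4376.1 = 4653.1

C = 4653.1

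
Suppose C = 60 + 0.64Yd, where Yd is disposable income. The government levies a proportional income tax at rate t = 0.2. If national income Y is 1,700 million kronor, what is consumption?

C = 930.4

Yd = (1 − 0.2)(1700) = 0.8(1700) = 1360
C = 60 + 0.64(1360) = 60 + 870.4 = 930.4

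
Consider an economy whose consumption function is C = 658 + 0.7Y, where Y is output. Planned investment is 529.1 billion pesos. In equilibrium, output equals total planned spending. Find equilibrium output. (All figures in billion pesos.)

Y = C + I = 658 + 0.7Y + 529.1
Y − 0.7Y = 1187.1
0.3Y = 1187.1, so Y = 1187.1/0.3 = 3957

Y = 3957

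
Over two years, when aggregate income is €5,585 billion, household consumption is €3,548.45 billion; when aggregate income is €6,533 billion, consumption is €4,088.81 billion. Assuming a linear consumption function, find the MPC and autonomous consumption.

MPC = 0.57; a = 365

MPC = ΔC/ΔY = (4088.81 − 3548.45)/(6533 − 5585) = 540.36/948 = 0.57
a = C − MPC·Y = 3548.45 − 0.57(5585) = 3548.45 − 3183.45 = 365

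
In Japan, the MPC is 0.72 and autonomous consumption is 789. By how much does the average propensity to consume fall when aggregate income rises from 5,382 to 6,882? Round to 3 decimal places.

At Y = 5382: C = 789 + 0.72(5382) = 4664.04, APC = 4664.04/5382 = 0.8666
At Y = 6882: C = 5744.04, APC = 5744.04/6882 = 0.8346
Fall in APC = 0.8666 − 0.8346 = 0.032

ΔAPC = 0.032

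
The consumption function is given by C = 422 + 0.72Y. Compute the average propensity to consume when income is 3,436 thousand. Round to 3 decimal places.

APC = 0.843

C = 422 + 0.72(3436) = 2895.92
APC = C/Y = 2895.92/3436 = 0.843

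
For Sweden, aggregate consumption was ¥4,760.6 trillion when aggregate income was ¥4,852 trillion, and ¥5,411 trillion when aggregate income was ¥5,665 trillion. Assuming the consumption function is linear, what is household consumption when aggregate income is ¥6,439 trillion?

MPC = (5411 − 4760.6)/(5665 − 4852) = 650.4/813 = 0.8
a = 4760.6 − 0.8(4852) = 4760.6 − 3881.6 = 879
C = 879 + 0.8(6439) = 879 + 5151.2 = 6030.2

C = 6030.2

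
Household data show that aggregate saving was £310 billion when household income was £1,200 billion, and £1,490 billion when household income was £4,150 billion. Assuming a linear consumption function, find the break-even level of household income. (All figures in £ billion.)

Y = 425

MPS = ΔS/ΔY = (1490 − 310)/(4150 − 1200) = 1180/2950 = 0.4
MPC = 1 − MPS = 0.6
From S(1200) = 310: −a + 0.4(1200) = 310, so a = 480 − 310 = 170
Break-even (S = 0): Y = a/MPS = 170/0.4 = 425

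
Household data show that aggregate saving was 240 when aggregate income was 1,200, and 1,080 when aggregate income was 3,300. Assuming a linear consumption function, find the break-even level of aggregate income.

MPS = ΔS/ΔY = (1080 − 240)/(3300 − 1200) = 840/2100 = 0.4
MPC = 1 − MPS = 0.6
From S(1200) = 240: −a + 0.4(1200) = 240, so a = 480 − 240 = 240
Break-even (S = 0): Y = a/MPS = 240/0.4 = 600

Y = 600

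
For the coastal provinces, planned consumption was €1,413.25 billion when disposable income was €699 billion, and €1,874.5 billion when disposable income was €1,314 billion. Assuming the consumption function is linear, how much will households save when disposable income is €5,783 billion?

MPC = (1874.5 − 1413.25)/(1314 − 699) = 461.25/615 = 0.75
a = 1413.25 − 0.75(699) = 1413.25 − 524.25 = 889
C = 889 + 0.75(5783) = 5226.25
S = 5783 − 5226.25 = 556.75

S = 556.75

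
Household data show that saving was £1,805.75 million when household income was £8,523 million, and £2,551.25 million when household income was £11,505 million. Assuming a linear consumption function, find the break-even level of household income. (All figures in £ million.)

Y = 1300

MPS = ΔS/ΔY = (2551.25 − 1805.75)/(11505 − 8523) = 745.5/2982 = 0.25
MPC = 1 − MPS = 0.75
From S(8523) = 1805.75: −a + 0.25(8523) = 1805.75, so a = 2130.75 − 1805.75 = 325
Break-even (S = 0): Y = a/MPS = 325/0.25 = 1300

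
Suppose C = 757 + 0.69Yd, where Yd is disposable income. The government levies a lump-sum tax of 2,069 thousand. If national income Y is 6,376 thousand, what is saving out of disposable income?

S = 578.17

Yd = Y − T = 6376 − 2069 = 4307
C = 757 + 0.69(4307) = 757 + 2971.83 = 3728.83
S = Yd − C = 4307 − 3728.83 = 578.17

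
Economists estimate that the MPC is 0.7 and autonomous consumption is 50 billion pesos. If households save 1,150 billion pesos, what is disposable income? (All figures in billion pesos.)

S = Y − C = -50 + 0.3Y
-50 + 0.3Y = 1150, so 0.3Y = 1200 and Y = 4000

Y = 4000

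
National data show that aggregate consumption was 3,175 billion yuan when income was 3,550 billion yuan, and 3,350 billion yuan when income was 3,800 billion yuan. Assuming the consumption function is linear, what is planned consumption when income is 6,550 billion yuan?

C = 5275

MPC = (3350 − 3175)/(3800 − 3550) = 175/250 = 0.7
a = 3175 − 0.7(3550) = 3175 − 2485 = 690
C = 690 + 0.7(6550) = 690 + 4585 = 5275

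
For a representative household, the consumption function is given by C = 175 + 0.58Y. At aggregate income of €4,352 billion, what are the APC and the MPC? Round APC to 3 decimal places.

APC = 0.620; MPC = 0.58

MPC = 0.58 (the slope of the consumption function)
C = 175 + 0.58(4352) = 2699.16, so APC = 2699.16/4352 = 0.620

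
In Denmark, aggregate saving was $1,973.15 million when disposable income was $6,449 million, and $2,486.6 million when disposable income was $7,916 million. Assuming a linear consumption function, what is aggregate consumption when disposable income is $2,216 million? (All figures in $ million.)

MPS = ΔS/ΔY = (2486.6 − 1973.15)/(7916 − 6449) = 513.45/1467 = 0.35
MPC = 1 − MPS = 0.65
Autonomous saving = 1973.15 − 0.35(6449) = -284, so a = 284
C = 284 + 0.65(2216) = 284 + 1440.4 = 1724.4

C = 1724.4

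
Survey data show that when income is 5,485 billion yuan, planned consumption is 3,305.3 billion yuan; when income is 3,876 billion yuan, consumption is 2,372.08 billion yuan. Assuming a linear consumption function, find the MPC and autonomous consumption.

MPC = 0.58; a = 124

MPC = ΔC/ΔY = (3305.3 − 2372.08)/(5485 − 3876) = 933.22/1609 = 0.58
a = C − MPC·Y = 2372.08 − 0.58(3876) = 2372.08 − 2248.08 = 124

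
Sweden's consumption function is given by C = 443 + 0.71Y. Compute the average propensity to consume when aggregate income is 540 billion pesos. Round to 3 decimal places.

APC = 1.530

C = 443 + 0.71(540) = 826.4
APC = C/Y = 826.4/540 = 1.530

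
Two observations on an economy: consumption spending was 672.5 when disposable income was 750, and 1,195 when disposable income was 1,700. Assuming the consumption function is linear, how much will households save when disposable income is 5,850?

MPC = (1195 − 672.5)/(1700 − 750) = 522.5/950 = 0.55
a = 672.5 − 0.55(750) = 672.5 − 412.5 = 260
C = 260 + 0.55(5850) = 3477.5
S = 5850 − 3477.5 = 2372.5

S = 2372.5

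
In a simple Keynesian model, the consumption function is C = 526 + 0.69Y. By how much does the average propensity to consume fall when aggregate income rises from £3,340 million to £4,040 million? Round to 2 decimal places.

At Y = 3340: C = 526 + 0.69(3340) = 2830.6, APC = 2830.6/3340 = 0.847
At Y = 4040: C = 3313.6, APC = 3313.6/4040 = 0.820
Fall in APC = 0.847 − 0.820 = 0.027 ≈ 0.03

ΔAPC = 0.03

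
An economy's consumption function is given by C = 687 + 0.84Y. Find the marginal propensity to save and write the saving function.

MPS = 1 − MPC = 1 − 0.84 = 0.16
S = Y − C = -687 + 0.16Y

MPS = 0.16; S = -687 + 0.16Y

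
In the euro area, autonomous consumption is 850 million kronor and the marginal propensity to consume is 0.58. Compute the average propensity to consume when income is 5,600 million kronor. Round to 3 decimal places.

APC = 0.732

C = 850 + 0.58(5600) = 4098
APC = C/Y = 4098/5600 = 0.732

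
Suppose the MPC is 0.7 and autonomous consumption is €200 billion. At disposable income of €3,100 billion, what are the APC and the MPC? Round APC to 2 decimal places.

APC = 0.76; MPC = 0.7

MPC = 0.7 (the slope of the consumption function)
C = 200 + 0.7(3100) = 2370, so APC = 2370/3100 = 0.76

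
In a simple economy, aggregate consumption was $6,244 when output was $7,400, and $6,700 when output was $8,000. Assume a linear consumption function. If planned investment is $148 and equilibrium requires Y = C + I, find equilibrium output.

MPC = (6700 − 6244)/(8000 − 7400) = 456/600 = 0.76
a = 6244 − 0.76(7400) = 620
Equilibrium: Y = 620 + 0.76Y + 148
0.24Y = 768, so Y = 768/0.24 = 3200

Y = 3200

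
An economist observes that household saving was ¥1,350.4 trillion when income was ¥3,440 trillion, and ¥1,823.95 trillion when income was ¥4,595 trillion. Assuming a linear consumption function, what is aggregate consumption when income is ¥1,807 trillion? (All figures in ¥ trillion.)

MPS = ΔS/ΔY = (1823.95 − 1350.4)/(4595 − 3440) = 473.55/1155 = 0.41
MPC = 1 − MPS = 0.59
Autonomous saving = 1350.4 − 0.41(3440) = -60, so a = 60
C = 60 + 0.59(1807) = 60 + 1066.13 = 1126.13

C = 1126.13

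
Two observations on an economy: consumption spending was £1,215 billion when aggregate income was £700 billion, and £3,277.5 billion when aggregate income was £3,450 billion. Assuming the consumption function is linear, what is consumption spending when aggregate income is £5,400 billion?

C = 4740

MPC = (3277.5 − 1215)/(3450 − 700) = 2062.5/2750 = 0.75
a = 1215 − 0.75(700) = 1215 − 525 = 690
C = 690 + 0.75(5400) = 690 + 4050 = 4740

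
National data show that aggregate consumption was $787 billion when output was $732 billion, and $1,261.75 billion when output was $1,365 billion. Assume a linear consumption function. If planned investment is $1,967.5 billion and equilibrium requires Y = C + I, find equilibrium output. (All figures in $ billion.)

Y = 8822

MPC = (1261.75 − 787)/(1365 − 732) = 474.75/633 = 0.75
a = 787 − 0.75(732) = 238
Equilibrium: Y = 238 + 0.75Y + 1967.5
0.25Y = 2205.5, so Y = 2205.5/0.25 = 8822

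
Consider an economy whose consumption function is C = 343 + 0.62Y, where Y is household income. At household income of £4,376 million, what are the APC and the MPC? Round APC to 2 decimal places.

MPC = 0.62 (the slope of the consumption function)
C = 343 + 0.62(4376) = 3056.12, so APC = 3056.12/4376 = 0.70

APC = 0.70; MPC = 0.62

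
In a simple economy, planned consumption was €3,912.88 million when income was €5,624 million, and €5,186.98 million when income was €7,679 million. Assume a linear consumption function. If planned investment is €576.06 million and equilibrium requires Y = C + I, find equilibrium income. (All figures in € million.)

Y = 2637

MPC = (5186.98 − 3912.88)/(7679 − 5624) = 1274.1/2055 = 0.62
a = 3912.88 − 0.62(5624) = 426
Equilibrium: Y = 426 + 0.62Y + 576.06
0.38Y = 1002.06, so Y = 1002.06/0.38 = 2637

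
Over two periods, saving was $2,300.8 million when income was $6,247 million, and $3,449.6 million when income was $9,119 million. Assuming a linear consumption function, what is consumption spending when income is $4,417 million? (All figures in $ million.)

MPS = ΔS/ΔY = (3449.6 − 2300.8)/(9119 − 6247) = 1148.8/2872 = 0.4
MPC = 1 − MPS = 0.6
Autonomous saving = 2300.8 − 0.4(6247) = -198, so a = 198
C = 198 + 0.6(4417) = 198 + 2650.2 = 2848.2

C = 2848.2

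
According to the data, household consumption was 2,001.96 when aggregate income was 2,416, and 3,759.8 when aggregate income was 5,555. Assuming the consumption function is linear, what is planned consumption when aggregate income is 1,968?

C = 1751.08

MPC = (3759.8 − 2001.96)/(5555 − 2416) = 1757.84/3139 = 0.56
a = 2001.96 − 0.56(2416) = 2001.96 − 1352.96 = 649
C = 649 + 0.56(1968) = 649 + 1102.08 = 1751.08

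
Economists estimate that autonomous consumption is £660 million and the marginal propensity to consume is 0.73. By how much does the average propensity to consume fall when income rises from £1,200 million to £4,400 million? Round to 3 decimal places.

ΔAPC = 0.400

At Y = 1200: C = 660 + 0.73(1200) = 1536, APC = 1536/1200 = 1.2800
At Y = 4400: C = 3872, APC = 3872/4400 = 0.8800
Fall in APC = 1.2800 − 0.8800 = 0.400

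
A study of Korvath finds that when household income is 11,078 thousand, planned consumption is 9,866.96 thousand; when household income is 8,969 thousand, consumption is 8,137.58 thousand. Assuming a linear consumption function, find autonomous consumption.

MPC = ΔC/ΔY = (9866.96 − 8137.58)/(11078 − 8969) = 1729.38/2109 = 0.82
a = C − MPC·Y = 8137.58 − 0.82(8969) = 8137.58 − 7354.58 = 783

a = 783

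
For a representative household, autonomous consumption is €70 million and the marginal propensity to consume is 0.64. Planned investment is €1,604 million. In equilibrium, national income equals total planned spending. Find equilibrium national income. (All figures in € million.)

Y = 4650

Y = C + I = 70 + 0.64Y + 1604
Y − 0.64Y = 1674
0.36Y = 1674, so Y = 1674/0.36 = 4650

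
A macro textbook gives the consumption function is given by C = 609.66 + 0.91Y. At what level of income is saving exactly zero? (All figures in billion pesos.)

Y = 6774

At break-even, C = Y: 609.66 + 0.91Y = Y
0.09Y = 609.66, so Y = 609.66/0.09 = 6774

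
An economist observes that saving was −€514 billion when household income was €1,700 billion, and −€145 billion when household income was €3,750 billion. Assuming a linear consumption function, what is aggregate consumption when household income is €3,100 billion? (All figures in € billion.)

MPS = ΔS/ΔY = (-145 − (-514))/(3750 − 1700) = 369/2050 = 0.18
MPC = 1 − MPS = 0.82
Autonomous saving = -514 − 0.18(1700) = -820, so a = 820
C = 820 + 0.82(3100) = 820 + 2542 = 3362

C = 3362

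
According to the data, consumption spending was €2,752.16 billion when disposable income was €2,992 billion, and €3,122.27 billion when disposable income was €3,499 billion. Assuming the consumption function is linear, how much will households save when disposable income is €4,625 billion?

S = 680.75

MPC = (3122.27 − 2752.16)/(3499 − 2992) = 370.11/507 = 0.73
a = 2752.16 − 0.73(2992) = 2752.16 − 2184.16 = 568
C = 568 + 0.73(4625) = 3944.25
S = 4625 − 3944.25 = 680.75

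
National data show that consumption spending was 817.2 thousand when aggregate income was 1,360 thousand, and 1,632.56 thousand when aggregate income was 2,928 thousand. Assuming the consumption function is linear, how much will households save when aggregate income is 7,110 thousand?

S = 3302.8

MPC = (1632.56 − 817.2)/(2928 − 1360) = 815.36/1568 = 0.52
a = 817.2 − 0.52(1360) = 817.2 − 707.2 = 110
C = 110 + 0.52(7110) = 3807.2
S = 7110 − 3807.2 = 3302.8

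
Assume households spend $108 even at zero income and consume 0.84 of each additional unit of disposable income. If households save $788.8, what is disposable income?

Y = 5605

S = Y − C = -108 + 0.16Y
-108 + 0.16Y = 788.8, so 0.16Y = 896.8 and Y = 5605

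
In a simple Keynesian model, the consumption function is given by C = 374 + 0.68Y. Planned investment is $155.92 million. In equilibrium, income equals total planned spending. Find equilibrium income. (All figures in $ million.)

Y = 1656

Y = C + I = 374 + 0.68Y + 155.92
Y − 0.68Y = 529.92
0.32Y = 529.92, so Y = 529.92/0.32 = 1656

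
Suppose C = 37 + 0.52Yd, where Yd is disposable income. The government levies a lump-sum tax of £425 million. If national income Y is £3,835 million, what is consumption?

Yd = Y − T = 3835 − 425 = 3410
C = 37 + 0.52(3410) = 37 + 1773.2 = 1810.2

C = 1810.2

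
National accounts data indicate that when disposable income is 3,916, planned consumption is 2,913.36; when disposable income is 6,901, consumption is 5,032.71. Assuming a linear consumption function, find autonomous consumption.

MPC = ΔC/ΔY = (5032.71 − 2913.36)/(6901 − 3916) = 2119.35/2985 = 0.71
a = C − MPC·Y = 2913.36 − 0.71(3916) = 2913.36 − 2780.36 = 133

a = 133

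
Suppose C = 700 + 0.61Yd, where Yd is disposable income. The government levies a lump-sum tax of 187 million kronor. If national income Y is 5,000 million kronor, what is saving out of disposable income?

S = 1177.07

Yd = Y − T = 5000 − 187 = 4813
C = 700 + 0.61(4813) = 700 + 2935.93 = 3635.93
S = Yd − C = 4813 − 3635.93 = 1177.07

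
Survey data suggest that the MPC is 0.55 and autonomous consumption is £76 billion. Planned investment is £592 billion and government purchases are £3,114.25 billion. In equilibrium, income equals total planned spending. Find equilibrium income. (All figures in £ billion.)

Y = 8405

Y = C + I + G = 76 + 0.55Y + 592 + 3114.25
Y − 0.55Y = 3782.25
0.45Y = 3782.25, so Y = 3782.25/0.45 = 8405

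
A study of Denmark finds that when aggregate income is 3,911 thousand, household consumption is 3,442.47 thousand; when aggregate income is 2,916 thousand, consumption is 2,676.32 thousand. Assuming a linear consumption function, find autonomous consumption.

a = 431

MPC = ΔC/ΔY = (3442.47 − 2676.32)/(3911 − 2916) = 766.15/995 = 0.77
a = C − MPC·Y = 2676.32 − 0.77(2916) = 2676.32 − 2245.32 = 431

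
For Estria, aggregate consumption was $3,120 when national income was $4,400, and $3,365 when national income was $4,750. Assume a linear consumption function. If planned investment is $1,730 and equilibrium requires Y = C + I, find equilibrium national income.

MPC = (3365 − 3120)/(4750 − 4400) = 245/350 = 0.7
a = 3120 − 0.7(4400) = 40
Equilibrium: Y = 40 + 0.7Y + 1730
0.3Y = 1770, so Y = 1770/0.3 = 5900

Y = 5900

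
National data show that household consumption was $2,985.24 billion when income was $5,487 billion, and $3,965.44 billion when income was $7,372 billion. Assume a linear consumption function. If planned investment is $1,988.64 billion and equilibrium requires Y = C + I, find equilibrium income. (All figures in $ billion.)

MPC = (3965.44 − 2985.24)/(7372 − 5487) = 980.2/1885 = 0.52
a = 2985.24 − 0.52(5487) = 132
Equilibrium: Y = 132 + 0.52Y + 1988.64
0.48Y = 2120.64, so Y = 2120.64/0.48 = 4418

Y = 4418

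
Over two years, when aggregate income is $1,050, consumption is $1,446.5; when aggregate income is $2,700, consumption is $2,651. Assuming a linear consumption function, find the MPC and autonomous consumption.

MPC = 0.73; a = 680

MPC = ΔC/ΔY = (2651 − 1446.5)/(2700 − 1050) = 1204.5/1650 = 0.73
a = C − MPC·Y = 1446.5 − 0.73(1050) = 1446.5 − 766.5 = 680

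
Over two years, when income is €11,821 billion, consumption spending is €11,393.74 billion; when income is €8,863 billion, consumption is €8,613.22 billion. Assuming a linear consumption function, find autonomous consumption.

MPC = ΔC/ΔY = (11393.74 − 8613.22)/(11821 − 8863) = 2780.52/2958 = 0.94
a = C − MPC·Y = 8613.22 − 0.94(8863) = 8613.22 − 8331.22 = 282

a = 282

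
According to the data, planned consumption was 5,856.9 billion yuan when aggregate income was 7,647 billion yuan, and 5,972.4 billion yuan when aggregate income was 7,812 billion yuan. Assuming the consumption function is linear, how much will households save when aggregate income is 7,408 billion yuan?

S = 1718.4

MPC = (5972.4 − 5856.9)/(7812 − 7647) = 115.5/165 = 0.7
a = 5856.9 − 0.7(7647) = 5856.9 − 5352.9 = 504
C = 504 + 0.7(7408) = 5689.6
S = 7408 − 5689.6 = 1718.4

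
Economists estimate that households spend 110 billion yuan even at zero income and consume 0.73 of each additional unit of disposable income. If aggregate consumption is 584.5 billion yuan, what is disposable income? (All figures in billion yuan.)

Y = 650

110 + 0.73Y = 584.5
0.73Y = 474.5, so Y = 474.5/0.73 = 650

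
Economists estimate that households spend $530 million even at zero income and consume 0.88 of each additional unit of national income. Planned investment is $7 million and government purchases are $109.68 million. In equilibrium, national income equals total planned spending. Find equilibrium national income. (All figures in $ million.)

Y = 5389

Y = C + I + G = 530 + 0.88Y + 7 + 109.68
Y − 0.88Y = 646.68
0.12Y = 646.68, so Y = 646.68/0.12 = 5389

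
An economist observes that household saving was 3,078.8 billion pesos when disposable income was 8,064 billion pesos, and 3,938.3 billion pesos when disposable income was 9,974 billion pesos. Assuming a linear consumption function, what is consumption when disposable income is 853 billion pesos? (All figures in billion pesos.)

C = 1019.15

MPS = ΔS/ΔY = (3938.3 − 3078.8)/(9974 − 8064) = 859.5/1910 = 0.45
MPC = 1 − MPS = 0.55
Autonomous saving = 3078.8 − 0.45(8064) = -550, so a = 550
C = 550 + 0.55(853) = 550 + 469.15 = 1019.15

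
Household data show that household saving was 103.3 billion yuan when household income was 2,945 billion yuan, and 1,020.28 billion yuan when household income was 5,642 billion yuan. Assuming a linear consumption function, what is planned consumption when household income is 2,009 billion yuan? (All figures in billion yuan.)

MPS = ΔS/ΔY = (1020.28 − 103.3)/(5642 − 2945) = 916.98/2697 = 0.34
MPC = 1 − MPS = 0.66
Autonomous saving = 103.3 − 0.34(2945) = -898, so a = 898
C = 898 + 0.66(2009) = 898 + 1325.94 = 2223.94

C = 2223.94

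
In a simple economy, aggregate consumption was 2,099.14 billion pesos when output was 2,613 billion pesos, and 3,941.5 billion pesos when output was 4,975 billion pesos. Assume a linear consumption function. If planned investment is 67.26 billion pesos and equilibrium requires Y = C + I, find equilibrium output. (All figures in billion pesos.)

MPC = (3941.5 − 2099.14)/(4975 − 2613) = 1842.36/2362 = 0.78
a = 2099.14 − 0.78(2613) = 61
Equilibrium: Y = 61 + 0.78Y + 67.26
0.22Y = 128.26, so Y = 128.26/0.22 = 583

Y = 583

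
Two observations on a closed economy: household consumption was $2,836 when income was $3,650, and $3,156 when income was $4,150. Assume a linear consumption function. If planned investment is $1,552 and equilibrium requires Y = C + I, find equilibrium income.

Y = 5700

MPC = (3156 − 2836)/(4150 − 3650) = 320/500 = 0.64
a = 2836 − 0.64(3650) = 500
Equilibrium: Y = 500 + 0.64Y + 1552
0.36Y = 2052, so Y = 2052/0.36 = 5700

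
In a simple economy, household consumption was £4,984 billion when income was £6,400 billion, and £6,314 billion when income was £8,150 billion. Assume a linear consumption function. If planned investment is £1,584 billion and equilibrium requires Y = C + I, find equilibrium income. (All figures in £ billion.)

MPC = (6314 − 4984)/(8150 − 6400) = 1330/1750 = 0.76
a = 4984 − 0.76(6400) = 120
Equilibrium: Y = 120 + 0.76Y + 1584
0.24Y = 1704, so Y = 1704/0.24 = 7100

Y = 7100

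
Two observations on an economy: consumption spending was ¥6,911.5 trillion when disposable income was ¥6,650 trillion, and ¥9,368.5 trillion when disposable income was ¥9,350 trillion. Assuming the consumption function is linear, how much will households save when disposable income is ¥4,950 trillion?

MPC = (9368.5 − 6911.5)/(9350 − 6650) = 2457/2700 = 0.91
a = 6911.5 − 0.91(6650) = 6911.5 − 6051.5 = 860
C = 860 + 0.91(4950) = 5364.5
S = 4950 − 5364.5 = -414.5

S = -414.5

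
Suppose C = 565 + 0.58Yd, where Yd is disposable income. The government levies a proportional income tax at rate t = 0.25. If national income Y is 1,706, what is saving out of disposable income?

Yd = (1 − 0.25)(1706) = 0.75(1706) = 1279.5
C = 565 + 0.58(1279.5) = 565 + 742.11 = 1307.11
S = Yd − C = 1279.5 − 1307.11 = -27.61

S = -27.61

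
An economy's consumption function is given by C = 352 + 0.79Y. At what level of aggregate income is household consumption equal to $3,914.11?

Y = 4509

352 + 0.79Y = 3914.11
0.79Y = 3562.11, so Y = 3562.11/0.79 = 4509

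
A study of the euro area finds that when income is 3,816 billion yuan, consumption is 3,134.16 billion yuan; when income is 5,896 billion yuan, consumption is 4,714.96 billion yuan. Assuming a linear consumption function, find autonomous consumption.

a = 234

MPC = ΔC/ΔY = (4714.96 − 3134.16)/(5896 − 3816) = 1580.8/2080 = 0.76
a = C − MPC·Y = 3134.16 − 0.76(3816) = 3134.16 − 2900.16 = 234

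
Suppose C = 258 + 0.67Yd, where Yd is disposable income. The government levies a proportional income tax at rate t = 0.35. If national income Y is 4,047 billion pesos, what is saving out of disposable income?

S = 610.0815

Yd = (1 − 0.35)(4047) = 0.65(4047) = 2630.55
C = 258 + 0.67(2630.55) = 258 + 1762.4685 = 2020.4685
S = Yd − C = 2630.55 − 2020.4685 = 610.0815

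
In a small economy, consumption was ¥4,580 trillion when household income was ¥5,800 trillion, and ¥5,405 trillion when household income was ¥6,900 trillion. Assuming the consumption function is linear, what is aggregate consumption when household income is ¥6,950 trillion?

C = 5442.5

MPC = (5405 − 4580)/(6900 − 5800) = 825/1100 = 0.75
a = 4580 − 0.75(5800) = 4580 − 4350 = 230
C = 230 + 0.75(6950) = 230 + 5212.5 = 5442.5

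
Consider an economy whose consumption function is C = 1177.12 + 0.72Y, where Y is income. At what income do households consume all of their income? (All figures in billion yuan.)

Y = 4204

At break-even, C = Y: 1177.12 + 0.72Y = Y
0.28Y = 1177.12, so Y = 1177.12/0.28 = 4204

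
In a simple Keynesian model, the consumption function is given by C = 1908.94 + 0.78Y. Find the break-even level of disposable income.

At break-even, C = Y: 1908.94 + 0.78Y = Y
0.22Y = 1908.94, so Y = 1908.94/0.22 = 8677

Y = 8677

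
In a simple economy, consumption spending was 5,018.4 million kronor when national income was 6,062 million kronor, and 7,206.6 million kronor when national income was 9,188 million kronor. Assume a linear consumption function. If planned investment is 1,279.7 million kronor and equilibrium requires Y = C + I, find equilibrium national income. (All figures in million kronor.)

Y = 6849

MPC = (7206.6 − 5018.4)/(9188 − 6062) = 2188.2/3126 = 0.7
a = 5018.4 − 0.7(6062) = 775
Equilibrium: Y = 775 + 0.7Y + 1279.7
0.3Y = 2054.7, so Y = 2054.7/0.3 = 6849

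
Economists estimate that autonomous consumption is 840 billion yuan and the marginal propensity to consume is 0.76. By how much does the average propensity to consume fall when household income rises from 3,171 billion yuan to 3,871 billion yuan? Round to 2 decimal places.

ΔAPC = 0.05

At Y = 3171: C = 840 + 0.76(3171) = 3249.96, APC = 3249.96/3171 = 1.025
At Y = 3871: C = 3781.96, APC = 3781.96/3871 = 0.977
Fall in APC = 1.025 − 0.977 = 0.048 ≈ 0.05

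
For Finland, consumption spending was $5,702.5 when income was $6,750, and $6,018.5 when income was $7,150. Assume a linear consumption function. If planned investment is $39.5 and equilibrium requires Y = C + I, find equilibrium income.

Y = 1950

MPC = (6018.5 − 5702.5)/(7150 − 6750) = 316/400 = 0.79
a = 5702.5 − 0.79(6750) = 370
Equilibrium: Y = 370 + 0.79Y + 39.5
0.21Y = 409.5, so Y = 409.5/0.21 = 1950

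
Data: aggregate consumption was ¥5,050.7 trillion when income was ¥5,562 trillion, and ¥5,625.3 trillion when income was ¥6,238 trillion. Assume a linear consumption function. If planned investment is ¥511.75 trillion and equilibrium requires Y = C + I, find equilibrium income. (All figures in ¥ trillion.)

Y = 5565

MPC = (5625.3 − 5050.7)/(6238 − 5562) = 574.6/676 = 0.85
a = 5050.7 − 0.85(5562) = 323
Equilibrium: Y = 323 + 0.85Y + 511.75
0.15Y = 834.75, so Y = 834.75/0.15 = 5565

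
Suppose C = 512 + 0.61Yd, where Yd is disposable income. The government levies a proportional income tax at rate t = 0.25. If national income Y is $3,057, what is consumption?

Yd = (1 − 0.25)(3057) = 0.75(3057) = 2292.75
C = 512 + 0.61(2292.75) = 512 + 1398.5775 = 1910.5775

C = 1910.5775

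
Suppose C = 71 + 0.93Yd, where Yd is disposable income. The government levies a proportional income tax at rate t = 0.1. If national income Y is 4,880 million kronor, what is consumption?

Yd = (1 − 0.1)(4880) = 0.9(4880) = 4392
C = 71 + 0.93(4392) = 71 + 4084.56 = 4155.56

C = 4155.56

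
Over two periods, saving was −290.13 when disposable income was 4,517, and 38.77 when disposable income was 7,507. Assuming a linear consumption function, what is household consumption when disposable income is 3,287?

C = 3712.43

MPS = ΔS/ΔY = (38.77 − (-290.13))/(7507 − 4517) = 328.9/2990 = 0.11
MPC = 1 − MPS = 0.89
Autonomous saving = -290.13 − 0.11(4517) = -787, so a = 787
C = 787 + 0.89(3287) = 787 + 2925.43 = 3712.43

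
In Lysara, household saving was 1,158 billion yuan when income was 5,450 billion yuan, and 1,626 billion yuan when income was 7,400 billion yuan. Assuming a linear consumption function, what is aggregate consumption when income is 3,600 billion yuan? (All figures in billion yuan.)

MPS = ΔS/ΔY = (1626 − 1158)/(7400 − 5450) = 468/1950 = 0.24
MPC = 1 − MPS = 0.76
Autonomous saving = 1158 − 0.24(5450) = -150, so a = 150
C = 150 + 0.76(3600) = 150 + 2736 = 2886

C = 2886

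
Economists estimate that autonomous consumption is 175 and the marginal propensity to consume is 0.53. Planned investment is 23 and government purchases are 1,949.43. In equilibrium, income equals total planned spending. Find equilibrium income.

Y = 4569

Y = C + I + G = 175 + 0.53Y + 23 + 1949.43
Y − 0.53Y = 2147.43
0.47Y = 2147.43, so Y = 2147.43/0.47 = 4569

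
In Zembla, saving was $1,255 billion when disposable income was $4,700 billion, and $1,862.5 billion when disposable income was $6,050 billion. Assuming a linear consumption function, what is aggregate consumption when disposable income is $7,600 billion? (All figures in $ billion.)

C = 5040

MPS = ΔS/ΔY = (1862.5 − 1255)/(6050 − 4700) = 607.5/1350 = 0.45
MPC = 1 − MPS = 0.55
Autonomous saving = 1255 − 0.45(4700) = -860, so a = 860
C = 860 + 0.55(7600) = 860 + 4180 = 5040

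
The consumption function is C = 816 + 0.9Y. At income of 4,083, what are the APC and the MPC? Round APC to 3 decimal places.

APC = 1.100; MPC = 0.9

MPC = 0.9 (the slope of the consumption function)
C = 816 + 0.9(4083) = 4490.7, so APC = 4490.7/4083 = 1.100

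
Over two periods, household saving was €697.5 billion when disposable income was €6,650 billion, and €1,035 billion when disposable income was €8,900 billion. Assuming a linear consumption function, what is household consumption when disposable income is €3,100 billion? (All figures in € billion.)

C = 2935

MPS = ΔS/ΔY = (1035 − 697.5)/(8900 − 6650) = 337.5/2250 = 0.15
MPC = 1 − MPS = 0.85
Autonomous saving = 697.5 − 0.15(6650) = -300, so a = 300
C = 300 + 0.85(3100) = 300 + 2635 = 2935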